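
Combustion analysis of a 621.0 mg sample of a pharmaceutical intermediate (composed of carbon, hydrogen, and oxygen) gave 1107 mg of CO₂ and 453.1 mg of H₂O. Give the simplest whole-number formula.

mol C = 1.107 g CO₂ ÷ 44.009 g/mol = 0.025154 mol
mol H = 2 × 0.4531 g H₂O ÷ 18.015 g/mol = 0.050303 mol
mass O = 0.6210 − (0.30212 + 0.050705) = 0.26817 g → mol O = 0.26817 ÷ 15.999 = 0.016762 mol
Divide by the smallest (0.016762 mol): C 1.501, H 3.001, O 1.000
Multiplying each by 2 gives whole numbers: C 3.00, H 6.00, O 2.00

C3H6O2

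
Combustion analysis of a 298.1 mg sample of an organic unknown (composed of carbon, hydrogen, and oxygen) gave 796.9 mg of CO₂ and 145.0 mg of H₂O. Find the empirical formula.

C9H8O2

mol C = 0.7969 g CO₂ ÷ 44.009 g/mol = 0.018108 mol
mol H = 2 × 0.1450 g H₂O ÷ 18.015 g/mol = 0.016098 mol
mass O = 0.2981 − (0.21749 + 0.016226) = 0.064382 g → mol O = 0.064382 ÷ 15.999 = 0.0040242 mol
Divide by the smallest (0.0040242 mol): C 4.500, H 4.000, O 1.000
Multiplying each by 2 gives whole numbers: C 9.00, H 8.00, O 2.00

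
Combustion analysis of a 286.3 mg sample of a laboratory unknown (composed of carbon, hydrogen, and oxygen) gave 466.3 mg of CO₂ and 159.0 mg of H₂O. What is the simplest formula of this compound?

C6H10O5

mol C = 0.4663 g CO₂ ÷ 44.009 g/mol = 0.010596 mol
mol H = 2 × 0.1590 g H₂O ÷ 18.015 g/mol = 0.017652 mol
mass O = 0.2863 − (0.12726 + 0.017793) = 0.14124 g → mol O = 0.14124 ÷ 15.999 = 0.0088283 mol
Divide by the smallest (0.0088283 mol): C 1.200, H 1.999, O 1.000
Multiplying each by 5 gives whole numbers: C 6.00, H 10.00, O 5.00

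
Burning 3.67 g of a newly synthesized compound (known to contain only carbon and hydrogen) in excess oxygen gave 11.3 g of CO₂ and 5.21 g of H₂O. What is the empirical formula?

mol C = 11.3 g CO₂ ÷ 44.009 g/mol = 0.2568 mol
mol H = 2 × 5.21 g H₂O ÷ 18.015 g/mol = 0.5784 mol
Divide by the smallest (0.2568 mol): C 1.000, H 2.253
Multiplying each by 4 gives whole numbers: C 4.00, H 9.01

C4H9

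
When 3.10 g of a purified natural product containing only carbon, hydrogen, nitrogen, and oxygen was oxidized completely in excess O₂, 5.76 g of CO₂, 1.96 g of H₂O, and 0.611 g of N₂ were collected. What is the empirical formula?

C3H5NO

mol C = 5.76 g CO₂ ÷ 44.009 g/mol = 0.1309 mol
mol H = 2 × 1.96 g H₂O ÷ 18.015 g/mol = 0.2176 mol
mol N = 2 × 0.611 g N₂ ÷ 28.014 g/mol = 0.04362 mol
mass O = 3.10 − (1.572 + 0.2193 + 0.6110) = 0.6976 g → mol O = 0.6976 ÷ 15.999 = 0.04360 mol
Divide by the smallest (0.04360 mol): C 3.002, H 4.990, N 1.000, O 1.000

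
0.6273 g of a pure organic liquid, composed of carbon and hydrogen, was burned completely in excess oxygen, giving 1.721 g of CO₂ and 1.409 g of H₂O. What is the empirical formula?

mol C = 1.721 g CO₂ ÷ 44.009 g/mol = 0.039106 mol
mol H = 2 × 1.409 g H₂O ÷ 18.015 g/mol = 0.15643 mol
Divide by the smallest (0.039106 mol): C 1.000, H 4.000

CH4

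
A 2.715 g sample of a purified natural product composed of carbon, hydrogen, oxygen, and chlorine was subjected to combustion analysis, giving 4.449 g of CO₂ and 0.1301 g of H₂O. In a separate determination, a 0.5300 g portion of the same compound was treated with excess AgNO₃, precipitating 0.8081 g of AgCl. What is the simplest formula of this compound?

mol C = 4.449 g CO₂ ÷ 44.009 g/mol = 0.10109 mol
mol H = 2 × 0.1301 g H₂O ÷ 18.015 g/mol = 0.014444 mol
From the AgCl data: mol Cl per gram of compound = (0.8081 ÷ 143.318) ÷ 0.5300 = 0.010639 mol/g, so in the 2.715 g combustion sample mol Cl = 0.028884 mol
mass O = 2.715 − (1.2142 + 0.014559 + 1.0239) = 0.46227 g → mol O = 0.46227 ÷ 15.999 = 0.028894 mol
Divide by the smallest (0.014444 mol): C 6.999, H 1.000, Cl 2.000, O 2.000

C7HCl2O2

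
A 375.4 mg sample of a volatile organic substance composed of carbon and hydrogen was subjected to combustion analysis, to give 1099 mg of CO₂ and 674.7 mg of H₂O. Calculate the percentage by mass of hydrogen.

mol C = 1.099 g CO₂ ÷ 44.009 g/mol = 0.024972 mol
mol H = 2 × 0.6747 g H₂O ÷ 18.015 g/mol = 0.074904 mol
mass % H = 0.075503 g ÷ 0.3754 g × 100%

20.11%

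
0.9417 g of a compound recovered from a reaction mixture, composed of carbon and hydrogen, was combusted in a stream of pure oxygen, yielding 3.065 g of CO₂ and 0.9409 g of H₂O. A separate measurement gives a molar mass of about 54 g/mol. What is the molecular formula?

C4H6

mol C = 3.065 g CO₂ ÷ 44.009 g/mol = 0.069645 mol
mol H = 2 × 0.9409 g H₂O ÷ 18.015 g/mol = 0.10446 mol
Divide by the smallest (0.069645 mol): C 1.000, H 1.500
Multiplying each by 2 gives whole numbers: C 2.00, H 3.00
Empirical formula: C2H3
Empirical-formula mass = 27.05 g/mol; 54 ÷ 27.05 ≈ 2, so the molecular formula is C4H6.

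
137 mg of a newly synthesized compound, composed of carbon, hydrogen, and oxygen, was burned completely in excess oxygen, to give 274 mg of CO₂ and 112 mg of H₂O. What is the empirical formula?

C2H4O

mol C = 0.274 g CO₂ ÷ 44.009 g/mol = 0.006226 mol
mol H = 2 × 0.112 g H₂O ÷ 18.015 g/mol = 0.01243 mol
mass O = 0.137 − (0.07478 + 0.01253) = 0.04969 g → mol O = 0.04969 ÷ 15.999 = 0.003106 mol
Divide by the smallest (0.003106 mol): C 2.005, H 4.004, O 1.000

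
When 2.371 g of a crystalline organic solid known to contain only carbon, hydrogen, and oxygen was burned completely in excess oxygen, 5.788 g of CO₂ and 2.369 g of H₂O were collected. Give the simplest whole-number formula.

C4H8O

mol C = 5.788 g CO₂ ÷ 44.009 g/mol = 0.13152 mol
mol H = 2 × 2.369 g H₂O ÷ 18.015 g/mol = 0.26300 mol
mass O = 2.371 − (1.5797 + 0.26511) = 0.52622 g → mol O = 0.52622 ÷ 15.999 = 0.032891 mol
Divide by the smallest (0.032891 mol): C 3.999, H 7.996, O 1.000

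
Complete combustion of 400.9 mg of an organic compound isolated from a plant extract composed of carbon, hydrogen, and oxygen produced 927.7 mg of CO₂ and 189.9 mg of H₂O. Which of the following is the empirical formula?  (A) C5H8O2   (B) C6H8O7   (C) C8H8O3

mol C = 0.9277 g CO₂ ÷ 44.009 g/mol = 0.021080 mol
mol H = 2 × 0.1899 g H₂O ÷ 18.015 g/mol = 0.021082 mol
mass O = 0.4009 − (0.25319 + 0.021251) = 0.12646 g → mol O = 0.12646 ÷ 15.999 = 0.0079042 mol
Divide by the smallest (0.0079042 mol): C 2.667, H 2.667, O 1.000
Multiplying each by 3 gives whole numbers: C 8.00, H 8.00, O 3.00

(C) C8H8O3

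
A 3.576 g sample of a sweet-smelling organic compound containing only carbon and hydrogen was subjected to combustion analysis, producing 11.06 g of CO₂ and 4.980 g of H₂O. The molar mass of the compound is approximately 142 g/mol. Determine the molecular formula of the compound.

C10H22

mol C = 11.06 g CO₂ ÷ 44.009 g/mol = 0.25131 mol
mol H = 2 × 4.980 g H₂O ÷ 18.015 g/mol = 0.55287 mol
Divide by the smallest (0.25131 mol): C 1.000, H 2.200
Multiplying each by 5 gives whole numbers: C 5.00, H 11.00
Empirical formula: C5H11
Empirical-formula mass = 71.14 g/mol; 142 ÷ 71.14 ≈ 2, so the molecular formula is C10H22.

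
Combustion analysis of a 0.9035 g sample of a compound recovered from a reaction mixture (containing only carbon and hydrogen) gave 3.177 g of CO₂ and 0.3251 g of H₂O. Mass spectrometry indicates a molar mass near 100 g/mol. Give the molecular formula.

mol C = 3.177 g CO₂ ÷ 44.009 g/mol = 0.072190 mol
mol H = 2 × 0.3251 g H₂O ÷ 18.015 g/mol = 0.036092 mol
Divide by the smallest (0.036092 mol): C 2.000, H 1.000
Empirical formula: C2H
Empirical-formula mass = 25.03 g/mol; 100 ÷ 25.03 ≈ 4, so the molecular formula is C8H4.

C8H4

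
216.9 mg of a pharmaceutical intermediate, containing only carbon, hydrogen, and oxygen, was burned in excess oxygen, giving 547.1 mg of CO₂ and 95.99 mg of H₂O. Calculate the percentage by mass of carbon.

mol C = 0.5471 g CO₂ ÷ 44.009 g/mol = 0.012432 mol
mol H = 2 × 0.09599 g H₂O ÷ 18.015 g/mol = 0.010657 mol
mass O = 0.2169 − (0.14932 + 0.010742) = 0.056843 g → mol O = 0.056843 ÷ 15.999 = 0.0035529 mol
mass % C = 0.14932 g ÷ 0.2169 g × 100%

68.84%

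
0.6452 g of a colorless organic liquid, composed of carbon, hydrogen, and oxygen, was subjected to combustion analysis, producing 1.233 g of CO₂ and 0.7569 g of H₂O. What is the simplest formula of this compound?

mol C = 1.233 g CO₂ ÷ 44.009 g/mol = 0.028017 mol
mol H = 2 × 0.7569 g H₂O ÷ 18.015 g/mol = 0.084030 mol
mass O = 0.6452 − (0.33651 + 0.084702) = 0.22399 g → mol O = 0.22399 ÷ 15.999 = 0.014000 mol
Divide by the smallest (0.014000 mol): C 2.001, H 6.002, O 1.000

C2H6O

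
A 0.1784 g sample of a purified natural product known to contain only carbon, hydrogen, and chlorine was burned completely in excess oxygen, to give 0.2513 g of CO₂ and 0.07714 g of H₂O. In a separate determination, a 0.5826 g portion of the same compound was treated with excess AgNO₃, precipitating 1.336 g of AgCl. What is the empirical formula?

C2H3Cl

mol C = 0.2513 g CO₂ ÷ 44.009 g/mol = 0.0057102 mol
mol H = 2 × 0.07714 g H₂O ÷ 18.015 g/mol = 0.0085640 mol
From the AgCl data: mol Cl per gram of compound = (1.336 ÷ 143.318) ÷ 0.5826 = 0.016001 mol/g, so in the 0.1784 g combustion sample mol Cl = 0.0028545 mol
Divide by the smallest (0.0028545 mol): C 2.000, H 3.000, Cl 1.000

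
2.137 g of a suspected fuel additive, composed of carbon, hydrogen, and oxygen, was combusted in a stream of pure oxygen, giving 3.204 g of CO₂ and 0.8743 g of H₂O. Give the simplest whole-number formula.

mol C = 3.204 g CO₂ ÷ 44.009 g/mol = 0.072803 mol
mol H = 2 × 0.8743 g H₂O ÷ 18.015 g/mol = 0.097064 mol
mass O = 2.137 − (0.87444 + 0.097840) = 1.1647 g → mol O = 1.1647 ÷ 15.999 = 0.072800 mol
Divide by the smallest (0.072800 mol): C 1.000, H 1.333, O 1.000
Multiplying each by 3 gives whole numbers: C 3.00, H 4.00, O 3.00

C3H4O3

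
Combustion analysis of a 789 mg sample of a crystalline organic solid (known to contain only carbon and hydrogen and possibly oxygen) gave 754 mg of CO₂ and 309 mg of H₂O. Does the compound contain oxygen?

yes

mol C = 0.754 g CO₂ ÷ 44.009 g/mol = 0.01713 mol
mol H = 2 × 0.309 g H₂O ÷ 18.015 g/mol = 0.03430 mol
C and H account for only 0.2404 g of the 0.789 g sample; the remaining 0.5486 g must be oxygen.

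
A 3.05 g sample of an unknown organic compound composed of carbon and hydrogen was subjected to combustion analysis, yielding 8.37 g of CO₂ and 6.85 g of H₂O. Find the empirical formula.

CH4

mol C = 8.37 g CO₂ ÷ 44.009 g/mol = 0.1902 mol
mol H = 2 × 6.85 g H₂O ÷ 18.015 g/mol = 0.7605 mol
Divide by the smallest (0.1902 mol): C 1.000, H 3.999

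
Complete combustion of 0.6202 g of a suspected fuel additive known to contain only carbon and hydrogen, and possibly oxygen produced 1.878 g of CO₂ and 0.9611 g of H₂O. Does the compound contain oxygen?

no

mol C = 1.878 g CO₂ ÷ 44.009 g/mol = 0.042673 mol
mol H = 2 × 0.9611 g H₂O ÷ 18.015 g/mol = 0.10670 mol
C and H together account for 0.62010 g — essentially the entire 0.6202 g sample — so the compound contains no oxygen.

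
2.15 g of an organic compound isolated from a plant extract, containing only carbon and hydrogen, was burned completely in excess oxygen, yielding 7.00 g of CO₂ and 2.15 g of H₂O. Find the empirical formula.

mol C = 7.00 g CO₂ ÷ 44.009 g/mol = 0.1591 mol
mol H = 2 × 2.15 g H₂O ÷ 18.015 g/mol = 0.2387 mol
Divide by the smallest (0.1591 mol): C 1.000, H 1.501
Multiplying each by 2 gives whole numbers: C 2.00, H 3.00

C2H3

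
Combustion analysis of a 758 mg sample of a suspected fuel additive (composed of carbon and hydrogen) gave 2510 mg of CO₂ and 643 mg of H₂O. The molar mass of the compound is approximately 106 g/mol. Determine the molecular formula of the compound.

C8H10

mol C = 2.51 g CO₂ ÷ 44.009 g/mol = 0.05703 mol
mol H = 2 × 0.643 g H₂O ÷ 18.015 g/mol = 0.07138 mol
Divide by the smallest (0.05703 mol): C 1.000, H 1.252
Multiplying each by 4 gives whole numbers: C 4.00, H 5.01
Empirical formula: C4H5
Empirical-formula mass = 53.08 g/mol; 106 ÷ 53.08 ≈ 2, so the molecular formula is C8H10.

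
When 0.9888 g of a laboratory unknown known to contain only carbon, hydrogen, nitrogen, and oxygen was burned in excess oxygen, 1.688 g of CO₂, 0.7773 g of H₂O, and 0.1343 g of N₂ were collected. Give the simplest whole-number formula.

C4H9NO2

mol C = 1.688 g CO₂ ÷ 44.009 g/mol = 0.038356 mol
mol H = 2 × 0.7773 g H₂O ÷ 18.015 g/mol = 0.086295 mol
mol N = 2 × 0.1343 g N₂ ÷ 28.014 g/mol = 0.0095881 mol
mass O = 0.9888 − (0.46069 + 0.086985 + 0.13430) = 0.30682 g → mol O = 0.30682 ÷ 15.999 = 0.019178 mol
Divide by the smallest (0.0095881 mol): C 4.000, H 9.000, N 1.000, O 2.000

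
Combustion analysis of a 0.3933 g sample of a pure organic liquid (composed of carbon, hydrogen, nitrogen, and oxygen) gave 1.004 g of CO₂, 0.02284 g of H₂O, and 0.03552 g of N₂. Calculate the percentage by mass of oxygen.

20.65%

mol C = 1.004 g CO₂ ÷ 44.009 g/mol = 0.022814 mol
mol H = 2 × 0.02284 g H₂O ÷ 18.015 g/mol = 0.0025357 mol
mol N = 2 × 0.03552 g N₂ ÷ 28.014 g/mol = 0.0025359 mol
mass O = 0.3933 − (0.27401 + 0.0025560 + 0.035520) = 0.081211 g → mol O = 0.081211 ÷ 15.999 = 0.0050760 mol
mass % O = 0.081211 g ÷ 0.3933 g × 100%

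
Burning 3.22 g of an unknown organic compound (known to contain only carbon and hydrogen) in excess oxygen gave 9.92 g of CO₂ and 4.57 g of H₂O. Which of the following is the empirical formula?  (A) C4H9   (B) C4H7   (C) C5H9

(A) C4H9

mol C = 9.92 g CO₂ ÷ 44.009 g/mol = 0.2254 mol
mol H = 2 × 4.57 g H₂O ÷ 18.015 g/mol = 0.5074 mol
Divide by the smallest (0.2254 mol): C 1.000, H 2.251
Multiplying each by 4 gives whole numbers: C 4.00, H 9.00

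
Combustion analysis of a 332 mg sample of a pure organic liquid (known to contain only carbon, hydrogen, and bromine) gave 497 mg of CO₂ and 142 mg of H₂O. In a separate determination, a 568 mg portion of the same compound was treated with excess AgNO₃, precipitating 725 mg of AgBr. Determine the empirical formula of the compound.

C5H7Br

mol C = 0.497 g CO₂ ÷ 44.009 g/mol = 0.01129 mol
mol H = 2 × 0.142 g H₂O ÷ 18.015 g/mol = 0.01576 mol
From the AgBr data: mol Br per gram of compound = (0.725 ÷ 187.772) ÷ 0.568 = 0.006798 mol/g, so in the 0.332 g combustion sample mol Br = 0.002257 mol
Divide by the smallest (0.002257 mol): C 5.004, H 6.985, Br 1.000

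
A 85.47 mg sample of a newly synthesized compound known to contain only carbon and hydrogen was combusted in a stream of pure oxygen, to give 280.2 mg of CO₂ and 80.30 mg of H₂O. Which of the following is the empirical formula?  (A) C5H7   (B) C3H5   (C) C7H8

(A) C5H7

mol C = 0.2802 g CO₂ ÷ 44.009 g/mol = 0.0063669 mol
mol H = 2 × 0.08030 g H₂O ÷ 18.015 g/mol = 0.0089148 mol
Divide by the smallest (0.0063669 mol): C 1.000, H 1.400
Multiplying each by 5 gives whole numbers: C 5.00, H 7.00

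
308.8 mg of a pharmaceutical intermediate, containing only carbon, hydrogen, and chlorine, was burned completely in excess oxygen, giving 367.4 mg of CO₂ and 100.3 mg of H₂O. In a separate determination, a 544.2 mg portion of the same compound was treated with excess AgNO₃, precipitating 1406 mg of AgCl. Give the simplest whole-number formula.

mol C = 0.3674 g CO₂ ÷ 44.009 g/mol = 0.0083483 mol
mol H = 2 × 0.1003 g H₂O ÷ 18.015 g/mol = 0.011135 mol
From the AgCl data: mol Cl per gram of compound = (1.406 ÷ 143.318) ÷ 0.5442 = 0.018027 mol/g, so in the 0.3088 g combustion sample mol Cl = 0.0055668 mol
Divide by the smallest (0.0055668 mol): C 1.500, H 2.000, Cl 1.000
Multiplying each by 2 gives whole numbers: C 3.00, H 4.00, Cl 2.00

C3H4Cl2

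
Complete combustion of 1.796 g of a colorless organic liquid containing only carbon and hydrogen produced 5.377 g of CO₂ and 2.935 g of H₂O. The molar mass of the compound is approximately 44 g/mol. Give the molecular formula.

C3H8

mol C = 5.377 g CO₂ ÷ 44.009 g/mol = 0.12218 mol
mol H = 2 × 2.935 g H₂O ÷ 18.015 g/mol = 0.32584 mol
Divide by the smallest (0.12218 mol): C 1.000, H 2.667
Multiplying each by 3 gives whole numbers: C 3.00, H 8.00
Empirical formula: C3H8
Empirical-formula mass = 44.10 g/mol; 44 ÷ 44.10 ≈ 1, so the molecular formula is C3H8.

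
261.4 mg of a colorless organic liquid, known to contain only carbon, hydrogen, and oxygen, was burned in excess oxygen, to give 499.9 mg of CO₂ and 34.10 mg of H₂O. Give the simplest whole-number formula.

mol C = 0.4999 g CO₂ ÷ 44.009 g/mol = 0.011359 mol
mol H = 2 × 0.03410 g H₂O ÷ 18.015 g/mol = 0.0037857 mol
mass O = 0.2614 − (0.13643 + 0.0038160) = 0.12115 g → mol O = 0.12115 ÷ 15.999 = 0.0075724 mol
Divide by the smallest (0.0037857 mol): C 3.000, H 1.000, O 2.000

C3HO2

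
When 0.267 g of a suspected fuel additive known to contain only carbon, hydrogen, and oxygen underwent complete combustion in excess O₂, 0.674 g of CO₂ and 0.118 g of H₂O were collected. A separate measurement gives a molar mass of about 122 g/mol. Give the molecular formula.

mol C = 0.674 g CO₂ ÷ 44.009 g/mol = 0.01532 mol
mol H = 2 × 0.118 g H₂O ÷ 18.015 g/mol = 0.01310 mol
mass O = 0.267 − (0.1839 + 0.01320) = 0.06985 g → mol O = 0.06985 ÷ 15.999 = 0.004366 mol
Divide by the smallest (0.004366 mol): C 3.508, H 3.001, O 1.000
Multiplying each by 2 gives whole numbers: C 7.02, H 6.00, O 2.00
Empirical formula: C7H6O2
Empirical-formula mass = 122.12 g/mol; 122 ÷ 122.12 ≈ 1, so the molecular formula is C7H6O2.

C7H6O2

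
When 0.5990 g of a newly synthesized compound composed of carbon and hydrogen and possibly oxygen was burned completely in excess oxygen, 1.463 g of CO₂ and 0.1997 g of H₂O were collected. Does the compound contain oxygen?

mol C = 1.463 g CO₂ ÷ 44.009 g/mol = 0.033243 mol
mol H = 2 × 0.1997 g H₂O ÷ 18.015 g/mol = 0.022170 mol
C and H account for only 0.42163 g of the 0.5990 g sample; the remaining 0.17737 g must be oxygen.

yes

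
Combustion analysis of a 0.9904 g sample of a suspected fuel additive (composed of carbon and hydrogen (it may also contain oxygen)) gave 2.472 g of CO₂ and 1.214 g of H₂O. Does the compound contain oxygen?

mol C = 2.472 g CO₂ ÷ 44.009 g/mol = 0.056170 mol
mol H = 2 × 1.214 g H₂O ÷ 18.015 g/mol = 0.13478 mol
C and H account for only 0.81052 g of the 0.9904 g sample; the remaining 0.17988 g must be oxygen.

yes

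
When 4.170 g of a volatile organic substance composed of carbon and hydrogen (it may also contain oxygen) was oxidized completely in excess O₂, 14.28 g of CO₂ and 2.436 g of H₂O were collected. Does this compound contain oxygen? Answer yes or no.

mol C = 14.28 g CO₂ ÷ 44.009 g/mol = 0.32448 mol
mol H = 2 × 2.436 g H₂O ÷ 18.015 g/mol = 0.27044 mol
C and H together account for 4.1699 g — essentially the entire 4.170 g sample — so the compound contains no oxygen.

no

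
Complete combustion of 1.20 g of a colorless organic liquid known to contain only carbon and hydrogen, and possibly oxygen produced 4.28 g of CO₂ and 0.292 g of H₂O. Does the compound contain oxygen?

mol C = 4.28 g CO₂ ÷ 44.009 g/mol = 0.09725 mol
mol H = 2 × 0.292 g H₂O ÷ 18.015 g/mol = 0.03242 mol
C and H together account for 1.201 g — essentially the entire 1.20 g sample — so the compound contains no oxygen.

no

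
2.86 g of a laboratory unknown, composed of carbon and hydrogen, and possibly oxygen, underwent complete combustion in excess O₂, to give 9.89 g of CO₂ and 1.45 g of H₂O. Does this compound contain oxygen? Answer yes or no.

mol C = 9.89 g CO₂ ÷ 44.009 g/mol = 0.2247 mol
mol H = 2 × 1.45 g H₂O ÷ 18.015 g/mol = 0.1610 mol
C and H together account for 2.861 g — essentially the entire 2.86 g sample — so the compound contains no oxygen.

no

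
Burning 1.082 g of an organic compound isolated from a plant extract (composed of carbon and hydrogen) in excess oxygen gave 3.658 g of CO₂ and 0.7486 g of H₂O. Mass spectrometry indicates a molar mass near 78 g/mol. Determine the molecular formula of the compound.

mol C = 3.658 g CO₂ ÷ 44.009 g/mol = 0.083119 mol
mol H = 2 × 0.7486 g H₂O ÷ 18.015 g/mol = 0.083109 mol
Divide by the smallest (0.083109 mol): C 1.000, H 1.000
Empirical formula: CH
Empirical-formula mass = 13.02 g/mol; 78 ÷ 13.02 ≈ 6, so the molecular formula is C6H6.

C6H6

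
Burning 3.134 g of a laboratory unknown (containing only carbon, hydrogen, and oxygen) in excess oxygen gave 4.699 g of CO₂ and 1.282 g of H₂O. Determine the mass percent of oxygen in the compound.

54.50%

mol C = 4.699 g CO₂ ÷ 44.009 g/mol = 0.10677 mol
mol H = 2 × 1.282 g H₂O ÷ 18.015 g/mol = 0.14233 mol
mass O = 3.134 − (1.2825 + 0.14346) = 1.7081 g → mol O = 1.7081 ÷ 15.999 = 0.10676 mol
mass % O = 1.7081 g ÷ 3.134 g × 100%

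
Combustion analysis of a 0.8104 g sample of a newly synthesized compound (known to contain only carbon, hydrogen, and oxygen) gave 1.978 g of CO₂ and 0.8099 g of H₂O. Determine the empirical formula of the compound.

C4H8O

mol C = 1.978 g CO₂ ÷ 44.009 g/mol = 0.044945 mol
mol H = 2 × 0.8099 g H₂O ÷ 18.015 g/mol = 0.089914 mol
mass O = 0.8104 − (0.53984 + 0.090633) = 0.17993 g → mol O = 0.17993 ÷ 15.999 = 0.011246 mol
Divide by the smallest (0.011246 mol): C 3.996, H 7.995, O 1.000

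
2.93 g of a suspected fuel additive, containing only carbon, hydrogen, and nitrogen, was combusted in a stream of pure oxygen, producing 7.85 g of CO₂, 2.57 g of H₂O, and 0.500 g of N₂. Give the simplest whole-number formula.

C5H8N

mol C = 7.85 g CO₂ ÷ 44.009 g/mol = 0.1784 mol
mol H = 2 × 2.57 g H₂O ÷ 18.015 g/mol = 0.2853 mol
mol N = 2 × 0.500 g N₂ ÷ 28.014 g/mol = 0.03570 mol
Divide by the smallest (0.03570 mol): C 4.997, H 7.993, N 1.000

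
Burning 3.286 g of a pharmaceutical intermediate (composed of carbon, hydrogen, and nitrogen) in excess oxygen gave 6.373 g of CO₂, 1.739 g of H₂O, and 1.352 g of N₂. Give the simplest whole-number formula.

mol C = 6.373 g CO₂ ÷ 44.009 g/mol = 0.14481 mol
mol H = 2 × 1.739 g H₂O ÷ 18.015 g/mol = 0.19306 mol
mol N = 2 × 1.352 g N₂ ÷ 28.014 g/mol = 0.096523 mol
Divide by the smallest (0.096523 mol): C 1.500, H 2.000, N 1.000
Multiplying each by 2 gives whole numbers: C 3.00, H 4.00, N 2.00

C3H4N2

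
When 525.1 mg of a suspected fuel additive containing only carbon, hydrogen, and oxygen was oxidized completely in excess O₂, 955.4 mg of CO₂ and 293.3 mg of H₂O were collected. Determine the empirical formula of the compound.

C6H9O4

mol C = 0.9554 g CO₂ ÷ 44.009 g/mol = 0.021709 mol
mol H = 2 × 0.2933 g H₂O ÷ 18.015 g/mol = 0.032562 mol
mass O = 0.5251 − (0.26075 + 0.032822) = 0.23153 g → mol O = 0.23153 ÷ 15.999 = 0.014471 mol
Divide by the smallest (0.014471 mol): C 1.500, H 2.250, O 1.000
Multiplying each by 4 gives whole numbers: C 6.00, H 9.00, O 4.00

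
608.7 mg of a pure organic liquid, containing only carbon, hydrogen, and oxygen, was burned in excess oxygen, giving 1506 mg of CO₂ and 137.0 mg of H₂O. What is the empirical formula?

mol C = 1.506 g CO₂ ÷ 44.009 g/mol = 0.034220 mol
mol H = 2 × 0.1370 g H₂O ÷ 18.015 g/mol = 0.015210 mol
mass O = 0.6087 − (0.41102 + 0.015331) = 0.18235 g → mol O = 0.18235 ÷ 15.999 = 0.011398 mol
Divide by the smallest (0.011398 mol): C 3.002, H 1.334, O 1.000
Multiplying each by 3 gives whole numbers: C 9.01, H 4.00, O 3.00

C9H4O3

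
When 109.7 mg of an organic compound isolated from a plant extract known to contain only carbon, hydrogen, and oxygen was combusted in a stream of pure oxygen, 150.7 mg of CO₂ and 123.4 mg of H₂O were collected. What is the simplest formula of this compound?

mol C = 0.1507 g CO₂ ÷ 44.009 g/mol = 0.0034243 mol
mol H = 2 × 0.1234 g H₂O ÷ 18.015 g/mol = 0.013700 mol
mass O = 0.1097 − (0.041129 + 0.013809) = 0.054761 g → mol O = 0.054761 ÷ 15.999 = 0.0034228 mol
Divide by the smallest (0.0034228 mol): C 1.000, H 4.002, O 1.000

CH4O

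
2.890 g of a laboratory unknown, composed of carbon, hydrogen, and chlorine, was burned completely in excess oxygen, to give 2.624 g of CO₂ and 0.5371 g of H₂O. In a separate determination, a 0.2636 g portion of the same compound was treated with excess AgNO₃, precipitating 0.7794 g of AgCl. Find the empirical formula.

CHCl

mol C = 2.624 g CO₂ ÷ 44.009 g/mol = 0.059624 mol
mol H = 2 × 0.5371 g H₂O ÷ 18.015 g/mol = 0.059628 mol
From the AgCl data: mol Cl per gram of compound = (0.7794 ÷ 143.318) ÷ 0.2636 = 0.020631 mol/g, so in the 2.890 g combustion sample mol Cl = 0.059623 mol
Divide by the smallest (0.059623 mol): C 1.000, H 1.000, Cl 1.000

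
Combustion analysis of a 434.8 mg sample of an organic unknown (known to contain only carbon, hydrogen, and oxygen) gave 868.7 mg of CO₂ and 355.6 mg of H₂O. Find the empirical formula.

mol C = 0.8687 g CO₂ ÷ 44.009 g/mol = 0.019739 mol
mol H = 2 × 0.3556 g H₂O ÷ 18.015 g/mol = 0.039478 mol
mass O = 0.4348 − (0.23709 + 0.039794) = 0.15792 g → mol O = 0.15792 ÷ 15.999 = 0.0098706 mol
Divide by the smallest (0.0098706 mol): C 2.000, H 4.000, O 1.000

C2H4O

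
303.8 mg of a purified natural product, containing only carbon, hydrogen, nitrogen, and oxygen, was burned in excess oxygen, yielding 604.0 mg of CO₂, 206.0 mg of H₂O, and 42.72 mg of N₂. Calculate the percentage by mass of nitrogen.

14.06%

mol C = 0.6040 g CO₂ ÷ 44.009 g/mol = 0.013724 mol
mol H = 2 × 0.2060 g H₂O ÷ 18.015 g/mol = 0.022870 mol
mol N = 2 × 0.04272 g N₂ ÷ 28.014 g/mol = 0.0030499 mol
mass O = 0.3038 − (0.16484 + 0.023053 + 0.042720) = 0.073183 g → mol O = 0.073183 ÷ 15.999 = 0.0045742 mol
mass % N = 0.042720 g ÷ 0.3038 g × 100%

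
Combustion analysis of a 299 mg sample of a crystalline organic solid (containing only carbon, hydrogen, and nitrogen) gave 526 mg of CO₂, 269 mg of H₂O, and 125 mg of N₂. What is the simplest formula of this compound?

C4H10N3

mol C = 0.526 g CO₂ ÷ 44.009 g/mol = 0.01195 mol
mol H = 2 × 0.269 g H₂O ÷ 18.015 g/mol = 0.02986 mol
mol N = 2 × 0.125 g N₂ ÷ 28.014 g/mol = 0.008924 mol
Divide by the smallest (0.008924 mol): C 1.339, H 3.346, N 1.000
Multiplying each by 3 gives whole numbers: C 4.02, H 10.04, N 3.00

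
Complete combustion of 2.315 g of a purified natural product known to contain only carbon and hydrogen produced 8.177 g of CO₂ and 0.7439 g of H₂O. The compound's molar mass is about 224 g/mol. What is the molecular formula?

C18H8

mol C = 8.177 g CO₂ ÷ 44.009 g/mol = 0.18580 mol
mol H = 2 × 0.7439 g H₂O ÷ 18.015 g/mol = 0.082587 mol
Divide by the smallest (0.082587 mol): C 2.250, H 1.000
Multiplying each by 4 gives whole numbers: C 9.00, H 4.00
Empirical formula: C9H4
Empirical-formula mass = 112.13 g/mol; 224 ÷ 112.13 ≈ 2, so the molecular formula is C18H8.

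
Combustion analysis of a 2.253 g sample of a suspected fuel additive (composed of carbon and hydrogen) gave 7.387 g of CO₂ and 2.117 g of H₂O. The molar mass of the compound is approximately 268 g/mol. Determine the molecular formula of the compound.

mol C = 7.387 g CO₂ ÷ 44.009 g/mol = 0.16785 mol
mol H = 2 × 2.117 g H₂O ÷ 18.015 g/mol = 0.23503 mol
Divide by the smallest (0.16785 mol): C 1.000, H 1.400
Multiplying each by 5 gives whole numbers: C 5.00, H 7.00
Empirical formula: C5H7
Empirical-formula mass = 67.11 g/mol; 268 ÷ 67.11 ≈ 4, so the molecular formula is C20H28.

C20H28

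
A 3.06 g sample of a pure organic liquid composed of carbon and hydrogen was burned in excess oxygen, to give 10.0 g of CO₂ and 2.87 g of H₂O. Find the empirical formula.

C5H7

mol C = 10.0 g CO₂ ÷ 44.009 g/mol = 0.2272 mol
mol H = 2 × 2.87 g H₂O ÷ 18.015 g/mol = 0.3186 mol
Divide by the smallest (0.2272 mol): C 1.000, H 1.402
Multiplying each by 5 gives whole numbers: C 5.00, H 7.01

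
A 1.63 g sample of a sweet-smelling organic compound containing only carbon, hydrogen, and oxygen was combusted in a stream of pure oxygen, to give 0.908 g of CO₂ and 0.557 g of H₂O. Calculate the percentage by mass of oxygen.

mol C = 0.908 g CO₂ ÷ 44.009 g/mol = 0.02063 mol
mol H = 2 × 0.557 g H₂O ÷ 18.015 g/mol = 0.06184 mol
mass O = 1.63 − (0.2478 + 0.06233) = 1.320 g → mol O = 1.320 ÷ 15.999 = 0.08250 mol
mass % O = 1.320 g ÷ 1.63 g × 100%

81.0%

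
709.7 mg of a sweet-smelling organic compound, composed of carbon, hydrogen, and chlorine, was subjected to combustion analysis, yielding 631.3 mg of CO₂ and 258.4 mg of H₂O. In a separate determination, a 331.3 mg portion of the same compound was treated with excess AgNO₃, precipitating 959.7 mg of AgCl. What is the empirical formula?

CH2Cl

mol C = 0.6313 g CO₂ ÷ 44.009 g/mol = 0.014345 mol
mol H = 2 × 0.2584 g H₂O ÷ 18.015 g/mol = 0.028687 mol
From the AgCl data: mol Cl per gram of compound = (0.9597 ÷ 143.318) ÷ 0.3313 = 0.020212 mol/g, so in the 0.7097 g combustion sample mol Cl = 0.014345 mol
Divide by the smallest (0.014345 mol): C 1.000, H 2.000, Cl 1.000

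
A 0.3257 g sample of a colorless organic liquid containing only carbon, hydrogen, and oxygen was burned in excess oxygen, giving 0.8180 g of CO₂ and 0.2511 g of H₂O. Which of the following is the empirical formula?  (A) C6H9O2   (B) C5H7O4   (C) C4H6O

(C) C4H6O

mol C = 0.8180 g CO₂ ÷ 44.009 g/mol = 0.018587 mol
mol H = 2 × 0.2511 g H₂O ÷ 18.015 g/mol = 0.027877 mol
mass O = 0.3257 − (0.22325 + 0.028100) = 0.074350 g → mol O = 0.074350 ÷ 15.999 = 0.0046472 mol
Divide by the smallest (0.0046472 mol): C 4.000, H 5.999, O 1.000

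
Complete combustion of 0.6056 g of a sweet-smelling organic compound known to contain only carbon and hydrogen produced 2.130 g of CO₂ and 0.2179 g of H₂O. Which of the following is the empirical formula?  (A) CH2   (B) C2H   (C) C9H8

(B) C2H

mol C = 2.130 g CO₂ ÷ 44.009 g/mol = 0.048399 mol
mol H = 2 × 0.2179 g H₂O ÷ 18.015 g/mol = 0.024191 mol
Divide by the smallest (0.024191 mol): C 2.001, H 1.000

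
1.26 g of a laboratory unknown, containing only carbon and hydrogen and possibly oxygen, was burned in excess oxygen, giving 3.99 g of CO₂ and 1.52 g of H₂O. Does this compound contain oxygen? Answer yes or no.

no

mol C = 3.99 g CO₂ ÷ 44.009 g/mol = 0.09066 mol
mol H = 2 × 1.52 g H₂O ÷ 18.015 g/mol = 0.1687 mol
C and H together account for 1.259 g — essentially the entire 1.26 g sample — so the compound contains no oxygen.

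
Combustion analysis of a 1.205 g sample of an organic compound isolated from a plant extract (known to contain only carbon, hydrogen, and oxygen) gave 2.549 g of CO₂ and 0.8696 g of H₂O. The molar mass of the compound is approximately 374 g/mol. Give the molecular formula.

C18H30O8

mol C = 2.549 g CO₂ ÷ 44.009 g/mol = 0.057920 mol
mol H = 2 × 0.8696 g H₂O ÷ 18.015 g/mol = 0.096542 mol
mass O = 1.205 − (0.69568 + 0.097314) = 0.41201 g → mol O = 0.41201 ÷ 15.999 = 0.025752 mol
Divide by the smallest (0.025752 mol): C 2.249, H 3.749, O 1.000
Multiplying each by 4 gives whole numbers: C 9.00, H 15.00, O 4.00
Empirical formula: C9H15O4
Empirical-formula mass = 187.22 g/mol; 374 ÷ 187.22 ≈ 2, so the molecular formula is C18H30O8.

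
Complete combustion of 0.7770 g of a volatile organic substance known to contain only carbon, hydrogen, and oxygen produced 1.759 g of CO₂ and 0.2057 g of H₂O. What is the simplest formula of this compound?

C7H4O3

mol C = 1.759 g CO₂ ÷ 44.009 g/mol = 0.039969 mol
mol H = 2 × 0.2057 g H₂O ÷ 18.015 g/mol = 0.022837 mol
mass O = 0.7770 − (0.48007 + 0.023019) = 0.27391 g → mol O = 0.27391 ÷ 15.999 = 0.017121 mol
Divide by the smallest (0.017121 mol): C 2.335, H 1.334, O 1.000
Multiplying each by 3 gives whole numbers: C 7.00, H 4.00, O 3.00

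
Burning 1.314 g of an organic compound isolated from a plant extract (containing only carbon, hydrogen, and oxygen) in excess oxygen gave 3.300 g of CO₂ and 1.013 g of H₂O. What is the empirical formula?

C4H6O

mol C = 3.300 g CO₂ ÷ 44.009 g/mol = 0.074985 mol
mol H = 2 × 1.013 g H₂O ÷ 18.015 g/mol = 0.11246 mol
mass O = 1.314 − (0.90064 + 0.11336) = 0.30000 g → mol O = 0.30000 ÷ 15.999 = 0.018751 mol
Divide by the smallest (0.018751 mol): C 3.999, H 5.998, O 1.000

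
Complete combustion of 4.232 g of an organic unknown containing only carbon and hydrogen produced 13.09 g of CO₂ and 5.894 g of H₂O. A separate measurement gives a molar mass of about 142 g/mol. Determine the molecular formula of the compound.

C10H22

mol C = 13.09 g CO₂ ÷ 44.009 g/mol = 0.29744 mol
mol H = 2 × 5.894 g H₂O ÷ 18.015 g/mol = 0.65434 mol
Divide by the smallest (0.29744 mol): C 1.000, H 2.200
Multiplying each by 5 gives whole numbers: C 5.00, H 11.00
Empirical formula: C5H11
Empirical-formula mass = 71.14 g/mol; 142 ÷ 71.14 ≈ 2, so the molecular formula is C10H22.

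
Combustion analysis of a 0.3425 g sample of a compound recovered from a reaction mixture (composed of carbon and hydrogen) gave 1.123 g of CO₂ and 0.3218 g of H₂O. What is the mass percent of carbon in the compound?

89.49%

mol C = 1.123 g CO₂ ÷ 44.009 g/mol = 0.025518 mol
mol H = 2 × 0.3218 g H₂O ÷ 18.015 g/mol = 0.035726 mol
mass % C = 0.30649 g ÷ 0.3425 g × 100%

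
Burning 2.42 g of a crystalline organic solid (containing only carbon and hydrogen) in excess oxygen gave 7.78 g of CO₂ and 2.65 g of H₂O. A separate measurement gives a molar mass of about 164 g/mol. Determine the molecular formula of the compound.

C12H20

mol C = 7.78 g CO₂ ÷ 44.009 g/mol = 0.1768 mol
mol H = 2 × 2.65 g H₂O ÷ 18.015 g/mol = 0.2942 mol
Divide by the smallest (0.1768 mol): C 1.000, H 1.664
Multiplying each by 3 gives whole numbers: C 3.00, H 4.99
Empirical formula: C3H5
Empirical-formula mass = 41.07 g/mol; 164 ÷ 41.07 ≈ 4, so the molecular formula is C12H20.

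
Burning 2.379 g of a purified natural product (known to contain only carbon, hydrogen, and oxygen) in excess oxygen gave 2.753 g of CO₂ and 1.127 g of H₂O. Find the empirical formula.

C2H4O3

mol C = 2.753 g CO₂ ÷ 44.009 g/mol = 0.062555 mol
mol H = 2 × 1.127 g H₂O ÷ 18.015 g/mol = 0.12512 mol
mass O = 2.379 − (0.75135 + 0.12612) = 1.5015 g → mol O = 1.5015 ÷ 15.999 = 0.093851 mol
Divide by the smallest (0.062555 mol): C 1.000, H 2.000, O 1.500
Multiplying each by 2 gives whole numbers: C 2.00, H 4.00, O 3.00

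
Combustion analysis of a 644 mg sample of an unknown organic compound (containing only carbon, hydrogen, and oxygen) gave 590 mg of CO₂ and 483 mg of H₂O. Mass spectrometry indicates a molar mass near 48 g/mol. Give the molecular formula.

mol C = 0.590 g CO₂ ÷ 44.009 g/mol = 0.01341 mol
mol H = 2 × 0.483 g H₂O ÷ 18.015 g/mol = 0.05362 mol
mass O = 0.644 − (0.1610 + 0.05405) = 0.4289 g → mol O = 0.4289 ÷ 15.999 = 0.02681 mol
Divide by the smallest (0.01341 mol): C 1.000, H 4.000, O 2.000
Empirical formula: CH4O2
Empirical-formula mass = 48.04 g/mol; 48 ÷ 48.04 ≈ 1, so the molecular formula is CH4O2.

CH4O2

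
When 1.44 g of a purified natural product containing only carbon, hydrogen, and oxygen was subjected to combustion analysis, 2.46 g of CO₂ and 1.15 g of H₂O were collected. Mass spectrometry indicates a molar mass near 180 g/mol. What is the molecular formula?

C7H16O5

mol C = 2.46 g CO₂ ÷ 44.009 g/mol = 0.05590 mol
mol H = 2 × 1.15 g H₂O ÷ 18.015 g/mol = 0.1277 mol
mass O = 1.44 − (0.6714 + 0.1287) = 0.6399 g → mol O = 0.6399 ÷ 15.999 = 0.04000 mol
Divide by the smallest (0.04000 mol): C 1.398, H 3.192, O 1.000
Multiplying each by 5 gives whole numbers: C 6.99, H 15.96, O 5.00
Empirical formula: C7H16O5
Empirical-formula mass = 180.20 g/mol; 180 ÷ 180.20 ≈ 1, so the molecular formula is C7H16O5.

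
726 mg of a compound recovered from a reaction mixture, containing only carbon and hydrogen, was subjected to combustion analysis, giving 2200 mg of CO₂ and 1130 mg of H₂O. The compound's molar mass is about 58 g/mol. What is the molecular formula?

C4H10

mol C = 2.20 g CO₂ ÷ 44.009 g/mol = 0.04999 mol
mol H = 2 × 1.13 g H₂O ÷ 18.015 g/mol = 0.1255 mol
Divide by the smallest (0.04999 mol): C 1.000, H 2.510
Multiplying each by 2 gives whole numbers: C 2.00, H 5.02
Empirical formula: C2H5
Empirical-formula mass = 29.06 g/mol; 58 ÷ 29.06 ≈ 2, so the molecular formula is C4H10.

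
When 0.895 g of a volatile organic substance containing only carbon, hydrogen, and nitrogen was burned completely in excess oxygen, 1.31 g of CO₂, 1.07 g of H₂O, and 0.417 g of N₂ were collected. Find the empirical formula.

mol C = 1.31 g CO₂ ÷ 44.009 g/mol = 0.02977 mol
mol H = 2 × 1.07 g H₂O ÷ 18.015 g/mol = 0.1188 mol
mol N = 2 × 0.417 g N₂ ÷ 28.014 g/mol = 0.02977 mol
Divide by the smallest (0.02977 mol): C 1.000, H 3.991, N 1.000

CH4N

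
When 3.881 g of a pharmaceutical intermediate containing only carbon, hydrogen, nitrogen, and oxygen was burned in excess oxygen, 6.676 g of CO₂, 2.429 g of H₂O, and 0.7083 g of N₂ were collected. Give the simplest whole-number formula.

mol C = 6.676 g CO₂ ÷ 44.009 g/mol = 0.15170 mol
mol H = 2 × 2.429 g H₂O ÷ 18.015 g/mol = 0.26966 mol
mol N = 2 × 0.7083 g N₂ ÷ 28.014 g/mol = 0.050568 mol
mass O = 3.881 − (1.8220 + 0.27182 + 0.70830) = 1.0789 g → mol O = 1.0789 ÷ 15.999 = 0.067433 mol
Divide by the smallest (0.050568 mol): C 3.000, H 5.333, N 1.000, O 1.334
Multiplying each by 3 gives whole numbers: C 9.00, H 16.00, N 3.00, O 4.00

C9H16N3O4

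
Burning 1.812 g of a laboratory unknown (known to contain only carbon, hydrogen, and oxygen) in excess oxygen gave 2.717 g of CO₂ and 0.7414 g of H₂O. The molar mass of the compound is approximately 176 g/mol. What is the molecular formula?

mol C = 2.717 g CO₂ ÷ 44.009 g/mol = 0.061737 mol
mol H = 2 × 0.7414 g H₂O ÷ 18.015 g/mol = 0.082309 mol
mass O = 1.812 − (0.74153 + 0.082968) = 0.98750 g → mol O = 0.98750 ÷ 15.999 = 0.061723 mol
Divide by the smallest (0.061723 mol): C 1.000, H 1.334, O 1.000
Multiplying each by 3 gives whole numbers: C 3.00, H 4.00, O 3.00
Empirical formula: C3H4O3
Empirical-formula mass = 88.06 g/mol; 176 ÷ 88.06 ≈ 2, so the molecular formula is C6H8O6.

C6H8O6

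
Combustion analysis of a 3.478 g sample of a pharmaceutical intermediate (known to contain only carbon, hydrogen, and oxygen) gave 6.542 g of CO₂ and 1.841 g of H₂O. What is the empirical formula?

C8H11O5

mol C = 6.542 g CO₂ ÷ 44.009 g/mol = 0.14865 mol
mol H = 2 × 1.841 g H₂O ÷ 18.015 g/mol = 0.20439 mol
mass O = 3.478 − (1.7855 + 0.20602) = 1.4865 g → mol O = 1.4865 ÷ 15.999 = 0.092914 mol
Divide by the smallest (0.092914 mol): C 1.600, H 2.200, O 1.000
Multiplying each by 5 gives whole numbers: C 8.00, H 11.00, O 5.00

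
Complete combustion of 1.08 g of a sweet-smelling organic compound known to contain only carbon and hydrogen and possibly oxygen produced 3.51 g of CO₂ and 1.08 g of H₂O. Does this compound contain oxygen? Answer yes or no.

mol C = 3.51 g CO₂ ÷ 44.009 g/mol = 0.07976 mol
mol H = 2 × 1.08 g H₂O ÷ 18.015 g/mol = 0.1199 mol
C and H together account for 1.079 g — essentially the entire 1.08 g sample — so the compound contains no oxygen.

no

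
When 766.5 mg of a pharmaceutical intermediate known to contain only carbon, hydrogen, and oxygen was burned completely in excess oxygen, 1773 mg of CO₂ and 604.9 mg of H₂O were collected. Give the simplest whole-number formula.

mol C = 1.773 g CO₂ ÷ 44.009 g/mol = 0.040287 mol
mol H = 2 × 0.6049 g H₂O ÷ 18.015 g/mol = 0.067155 mol
mass O = 0.7665 − (0.48389 + 0.067692) = 0.21492 g → mol O = 0.21492 ÷ 15.999 = 0.013433 mol
Divide by the smallest (0.013433 mol): C 2.999, H 4.999, O 1.000

C3H5O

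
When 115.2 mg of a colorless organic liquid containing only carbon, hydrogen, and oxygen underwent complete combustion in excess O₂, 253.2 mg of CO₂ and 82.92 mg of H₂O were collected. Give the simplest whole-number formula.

mol C = 0.2532 g CO₂ ÷ 44.009 g/mol = 0.0057534 mol
mol H = 2 × 0.08292 g H₂O ÷ 18.015 g/mol = 0.0092057 mol
mass O = 0.1152 − (0.069104 + 0.0092793) = 0.036817 g → mol O = 0.036817 ÷ 15.999 = 0.0023012 mol
Divide by the smallest (0.0023012 mol): C 2.500, H 4.000, O 1.000
Multiplying each by 2 gives whole numbers: C 5.00, H 8.00, O 2.00

C5H8O2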